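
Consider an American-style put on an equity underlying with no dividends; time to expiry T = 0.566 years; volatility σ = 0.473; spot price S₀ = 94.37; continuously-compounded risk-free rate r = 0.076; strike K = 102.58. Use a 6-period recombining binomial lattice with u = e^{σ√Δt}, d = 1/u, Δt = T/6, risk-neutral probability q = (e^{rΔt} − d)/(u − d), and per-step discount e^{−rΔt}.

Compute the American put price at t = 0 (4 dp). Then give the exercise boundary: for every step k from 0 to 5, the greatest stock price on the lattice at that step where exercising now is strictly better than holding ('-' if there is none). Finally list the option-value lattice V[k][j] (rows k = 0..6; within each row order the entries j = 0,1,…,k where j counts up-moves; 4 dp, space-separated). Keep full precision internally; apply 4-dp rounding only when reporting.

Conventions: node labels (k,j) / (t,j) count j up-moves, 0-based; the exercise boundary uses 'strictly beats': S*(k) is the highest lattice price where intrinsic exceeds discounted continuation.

price = 16.6596
boundary = - - 70.5747 61.0318 70.5747 81.6096
tree:
16.6596
23.5294 9.7095
32.0053 14.9982 4.3130
41.5482 22.4021 7.4643 1.0758
49.8007 32.0053 12.6735 2.1181 0.0000
56.9373 41.5482 20.9704 4.1701 0.0000 0.0000
63.1089 49.8007 32.0053 8.2100 0.0000 0.0000 0.0000

params: Δt=0.09433 u=1.15636 d=0.86478 q=0.48842 e^(-rΔt)=0.99286
t_6 payoffs: 63.1089 49.8007 32.0053 8.2100 0.0000 0.0000 0.0000
t_5: node(5,0) S=45.6427 payoff=56.9373 vs cont=56.2045 → 56.9373 [stop]  node(5,1) S=61.0318 payoff=41.5482 vs cont=40.8154 → 41.5482 [stop]  node(5,2) S=81.6096 payoff=20.9704 vs cont=20.2376 → 20.9704 [stop]  node(5,3) S=109.1256 payoff=0.0000 vs cont=4.1701 → 4.1701 [wait]  node(5,4) S=145.9189 payoff=0.0000 vs cont=0.0000 → 0.0000 [wait]  node(5,5) S=195.1177 payoff=0.0000 vs cont=0.0000 → 0.0000 [wait]  ⇒ S*(5)=81.6096
t_4: node(4,0) S=52.7793 payoff=49.8007 vs cont=49.0679 → 49.8007 [stop]  node(4,1) S=70.5747 payoff=32.0053 vs cont=31.2725 → 32.0053 [stop]  node(4,2) S=94.3700 payoff=8.2100 vs cont=12.6735 → 12.6735 [wait]  node(4,3) S=126.1883 payoff=0.0000 vs cont=2.1181 → 2.1181 [wait]  node(4,4) S=168.7346 payoff=0.0000 vs cont=0.0000 → 0.0000 [wait]  ⇒ S*(4)=70.5747
t_3: node(3,0) S=61.0318 payoff=41.5482 vs cont=40.8154 → 41.5482 [stop]  node(3,1) S=81.6096 payoff=20.9704 vs cont=22.4021 → 22.4021 [wait]  node(3,2) S=109.1256 payoff=0.0000 vs cont=7.4643 → 7.4643 [wait]  node(3,3) S=145.9189 payoff=0.0000 vs cont=1.0758 → 1.0758 [wait]  ⇒ S*(3)=61.0318
t_2: node(2,0) S=70.5747 payoff=32.0053 vs cont=31.9668 → 32.0053 [stop]  node(2,1) S=94.3700 payoff=8.2100 vs cont=14.9982 → 14.9982 [wait]  node(2,2) S=126.1883 payoff=0.0000 vs cont=4.3130 → 4.3130 [wait]  ⇒ S*(2)=70.5747
t_1: node(1,0) S=81.6096 payoff=20.9704 vs cont=23.5294 → 23.5294 [wait]  node(1,1) S=109.1256 payoff=0.0000 vs cont=9.7095 → 9.7095 [wait]  ⇒ S*(1)=-
t_0: node(0,0) S=94.3700 payoff=8.2100 vs cont=16.6596 → 16.6596 [wait]  ⇒ S*(0)=-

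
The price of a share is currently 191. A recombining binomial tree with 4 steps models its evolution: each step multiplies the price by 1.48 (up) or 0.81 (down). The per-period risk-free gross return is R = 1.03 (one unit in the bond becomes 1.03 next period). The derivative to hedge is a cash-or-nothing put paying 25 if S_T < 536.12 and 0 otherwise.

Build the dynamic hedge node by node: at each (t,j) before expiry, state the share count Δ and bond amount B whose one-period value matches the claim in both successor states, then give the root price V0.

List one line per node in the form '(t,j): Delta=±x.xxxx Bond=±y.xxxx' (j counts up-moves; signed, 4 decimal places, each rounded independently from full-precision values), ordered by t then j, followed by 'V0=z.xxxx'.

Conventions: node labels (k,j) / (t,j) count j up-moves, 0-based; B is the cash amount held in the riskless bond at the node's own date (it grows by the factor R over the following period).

(0,0): Delta=-0.0063 Bond=23.1629
(1,0): Delta=0.0000 Bond=22.8785
(1,1): Delta=-0.0134 Bond=25.8607
(2,0): Delta=0.0000 Bond=23.5649
(2,1): Delta=0.0000 Bond=23.5649
(2,2): Delta=-0.0284 Bond=32.9195
(3,0): Delta=0.0000 Bond=24.2718
(3,1): Delta=0.0000 Bond=24.2718
(3,2): Delta=0.0000 Bond=24.2718
(3,3): Delta=-0.0603 Bond=53.6154
V0=21.9540

Arbitrage-free pricing uses the up-move probability p* = (R−d)/(u−d) = 0.3284, discounting each step at R = 1.03.
Expiry values: V(4,0)=25.0000, V(4,1)=25.0000, V(4,2)=25.0000, V(4,3)=25.0000, V(4,4)=0.0000
  t=3,j=0: stock 101.5052 → up 150.2277 (V=25.0000), down 82.2192 (V=25.0000). Price 24.2718; hedge Δ=0.0000, bond B=24.2718.
  t=3,j=1: stock 185.4663 → up 274.4902 (V=25.0000), down 150.2277 (V=25.0000). Price 24.2718; hedge Δ=0.0000, bond B=24.2718.
  t=3,j=2: stock 338.8768 → up 501.5376 (V=25.0000), down 274.4902 (V=25.0000). Price 24.2718; hedge Δ=0.0000, bond B=24.2718.
  t=3,j=3: stock 619.1823 → up 916.3898 (V=0.0000), down 501.5376 (V=25.0000). Price 16.3020; hedge Δ=-0.0603, bond B=53.6154.
  t=2,j=0: stock 125.3151 → up 185.4663 (V=24.2718), down 101.5052 (V=24.2718). Price 23.5649; hedge Δ=0.0000, bond B=23.5649.
  t=2,j=1: stock 228.9708 → up 338.8768 (V=24.2718), down 185.4663 (V=24.2718). Price 23.5649; hedge Δ=0.0000, bond B=23.5649.
  t=2,j=2: stock 418.3664 → up 619.1823 (V=16.3020), down 338.8768 (V=24.2718). Price 21.0242; hedge Δ=-0.0284, bond B=32.9195.
  t=1,j=0: stock 154.7100 → up 228.9708 (V=23.5649), down 125.3151 (V=23.5649). Price 22.8785; hedge Δ=0.0000, bond B=22.8785.
  t=1,j=1: stock 282.6800 → up 418.3664 (V=21.0242), down 228.9708 (V=23.5649). Price 22.0686; hedge Δ=-0.0134, bond B=25.8607.
  t=0,j=0: stock 191.0000 → up 282.6800 (V=22.0686), down 154.7100 (V=22.8785). Price 21.9540; hedge Δ=-0.0063, bond B=23.1629.
Check: Δ(0,0)·S0 + B(0,0) = 21.9540 = V0.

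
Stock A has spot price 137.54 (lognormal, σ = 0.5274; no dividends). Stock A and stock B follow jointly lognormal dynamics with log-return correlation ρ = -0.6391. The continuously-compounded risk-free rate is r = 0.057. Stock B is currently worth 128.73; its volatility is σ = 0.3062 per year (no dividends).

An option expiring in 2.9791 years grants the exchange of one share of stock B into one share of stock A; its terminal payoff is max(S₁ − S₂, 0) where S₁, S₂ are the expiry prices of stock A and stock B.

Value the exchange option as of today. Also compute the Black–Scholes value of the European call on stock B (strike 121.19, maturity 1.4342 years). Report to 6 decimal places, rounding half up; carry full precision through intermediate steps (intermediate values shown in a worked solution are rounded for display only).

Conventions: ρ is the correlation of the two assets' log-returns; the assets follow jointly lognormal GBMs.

σ_eff = √(σ₁² + σ₂² − 2ρσ₁σ₂) = √(0.5274² + 0.3062² − 2·-0.6391·0.5274·0.3062) = 0.760477
d₁ = (ln(S₁/S₂) + (q₂ − q₁ + σ_eff²/2)T) / (σ_eff√T) = (ln(137.54/128.73) + (0.0 − 0.0 + 0.289163)·2.9791) / 1.312589 = 0.706727
d₂ = d₁ − σ_eff√T = 0.706727 − 1.312589 = -0.605862
N(d₁) = 0.760132,  N(d₂) = 0.272303
V = S₁·e^{−q₁T}·N(d₁) − S₂·e^{−q₂T}·N(d₂) = 104.548558 − 35.053607 = 69.494951
[vanilla: stock B call K=121.19]
σ√T = 0.3062·√1.4342 = 0.366699
d₁ = (ln(S/K) + (r+σ²/2)T) / (σ√T) = (ln(128.73/121.19) + (0.057+0.3062²/2)·1.4342) / 0.366699 = (0.060358 + 0.148984) / 0.366699 = 0.570880
d₂ = d₁ − σ√T = 0.570880 − 0.366699 = 0.204181
e^{−rT} = 0.921503
N(d₁) = 0.715959,  N(d₂) = 0.580894
price = S·N(d₁) − K·e^{−rT}·N(d₂) = 92.165458 − 64.872435 = 27.293023

exchange price = 69.494951
price(stock B call K=121.19) = 27.293023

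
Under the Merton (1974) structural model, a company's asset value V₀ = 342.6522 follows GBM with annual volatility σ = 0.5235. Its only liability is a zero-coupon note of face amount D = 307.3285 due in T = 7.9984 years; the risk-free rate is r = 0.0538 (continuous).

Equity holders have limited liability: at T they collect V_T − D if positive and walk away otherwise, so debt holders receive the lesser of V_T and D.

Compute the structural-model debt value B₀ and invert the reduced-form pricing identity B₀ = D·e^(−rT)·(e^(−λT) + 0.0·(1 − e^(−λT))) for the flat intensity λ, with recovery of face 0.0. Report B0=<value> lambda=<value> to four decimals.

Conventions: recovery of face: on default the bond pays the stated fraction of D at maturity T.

B0=116.7899 lambda=0.0672

Equity is a call on the firm's assets struck at D = 307.3285:
d₁ = [ln(V₀/D) + (r + σ²/2)T] / (σ√T)
   = [ln(342.6522/307.3285) + (0.0538 + 0.5·0.5235²)·7.9984] / (0.5235·√7.9984)
   = [0.108799 + 1.526304] / 1.480534 = 1.104401
d₂ = d₁ − σ√T = 1.104401 − 1.480534 = -0.376133
N(d₁) = 0.865290,  N(d₂) = 0.353409,  e^(−rT) = 0.650305
E₀ = V₀·N(d₁) − D·e^(−rT)·N(d₂)
   = 342.6522·0.865290 − 307.3285·0.650305·0.353409 = 225.862271
B₀ = V₀ − E₀ = 342.6522 − 225.862271 = 116.789929
e^(−λT) = (B₀·e^(rT)/D − 0)/(1 − 0) = (116.7899·1.537740/307.3285 − 0)/1 = 0.58436663
λ = −ln(0.58436663)/7.9984 = 0.067167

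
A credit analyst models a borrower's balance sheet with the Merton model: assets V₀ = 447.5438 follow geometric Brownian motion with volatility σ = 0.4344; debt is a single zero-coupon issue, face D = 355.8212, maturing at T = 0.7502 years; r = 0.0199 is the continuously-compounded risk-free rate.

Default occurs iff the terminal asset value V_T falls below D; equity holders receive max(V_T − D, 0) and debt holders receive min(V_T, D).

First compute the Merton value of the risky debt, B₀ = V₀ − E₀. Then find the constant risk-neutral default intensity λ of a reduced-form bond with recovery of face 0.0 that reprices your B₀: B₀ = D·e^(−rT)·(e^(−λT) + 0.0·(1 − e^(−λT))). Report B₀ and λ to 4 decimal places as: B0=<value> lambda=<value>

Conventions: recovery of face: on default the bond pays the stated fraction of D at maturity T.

B0=327.5892 lambda=0.0903

Work the structural quantities from V₀ = 447.5438 against face 355.8212:
d₁ = [ln(V₀/D) + (r + σ²/2)T] / (σ√T)
   = [ln(447.5438/355.8212) + (0.0199 + 0.5·0.4344²)·0.7502] / (0.4344·√0.7502)
   = [0.229346 + 0.085712] / 0.376252 = 0.837359
d₂ = d₁ − σ√T = 0.837359 − 0.376252 = 0.461107
N(d₁) = 0.798805,  N(d₂) = 0.677639,  e^(−rT) = 0.985182
E₀ = V₀·N(d₁) − D·e^(−rT)·N(d₂)
   = 447.5438·0.798805 − 355.8212·0.985182·0.677639 = 119.954558
B₀ = V₀ − E₀ = 447.5438 − 119.954558 = 327.589242
e^(−λT) = (B₀·e^(rT)/D − 0)/(1 − 0) = (327.5892·1.015041/355.8212 − 0)/1 = 0.93450435
λ = −ln(0.93450435)/0.7502 = 0.090295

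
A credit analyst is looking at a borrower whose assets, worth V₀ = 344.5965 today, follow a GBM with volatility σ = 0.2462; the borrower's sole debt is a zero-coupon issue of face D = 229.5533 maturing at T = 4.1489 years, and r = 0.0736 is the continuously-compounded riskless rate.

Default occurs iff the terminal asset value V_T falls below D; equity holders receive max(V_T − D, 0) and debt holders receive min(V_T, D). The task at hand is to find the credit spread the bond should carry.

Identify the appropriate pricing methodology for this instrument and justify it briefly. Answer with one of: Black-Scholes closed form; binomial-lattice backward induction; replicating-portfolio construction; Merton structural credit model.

framework: Merton structural credit model

Key observation: the data describe a firm's assets (V₀ = 344.5965, GBM) and a single zero-coupon debt of face 229.5533, so credit quantities follow from equity-as-call in the structural model.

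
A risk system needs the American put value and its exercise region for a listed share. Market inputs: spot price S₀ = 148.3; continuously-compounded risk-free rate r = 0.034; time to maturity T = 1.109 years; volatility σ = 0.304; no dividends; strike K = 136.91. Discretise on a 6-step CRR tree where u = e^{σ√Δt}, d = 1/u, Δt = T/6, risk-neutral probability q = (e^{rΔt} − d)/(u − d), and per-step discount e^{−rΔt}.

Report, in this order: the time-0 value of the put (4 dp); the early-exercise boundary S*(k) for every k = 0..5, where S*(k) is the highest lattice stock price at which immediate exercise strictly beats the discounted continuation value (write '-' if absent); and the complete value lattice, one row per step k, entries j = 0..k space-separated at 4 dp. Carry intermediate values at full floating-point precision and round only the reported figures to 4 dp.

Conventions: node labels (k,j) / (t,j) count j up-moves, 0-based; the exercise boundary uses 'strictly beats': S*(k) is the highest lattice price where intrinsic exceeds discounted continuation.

Δt=0.18483, u=1.13962, d=0.87748, q=0.49142, disc=e^(-rΔt)=0.99374
k=6 terminal: V=max(K-S,0) → 69.2119 48.9879 22.7222 0.0000 0.0000 0.0000 0.0000
k=5: j=0 S=77.1503 intr=59.7597 cont=58.9020 V=59.7597[EX]; j=1 S=100.1980 intr=36.7120 cont=35.8543 V=36.7120[EX]; j=2 S=130.1309 intr=6.7791 cont=11.4836 V=11.4836[hold]; j=3 S=169.0059 intr=0.0000 cont=0.0000 V=0.0000[hold]; j=4 S=219.4944 intr=0.0000 cont=0.0000 V=0.0000[hold]; j=5 S=285.0656 intr=0.0000 cont=0.0000 V=0.0000[hold]  S*(5)=100.1980
k=4: j=0 S=87.9221 intr=48.9879 cont=48.1302 V=48.9879[EX]; j=1 S=114.1878 intr=22.7222 cont=24.1619 V=24.1619[hold]; j=2 S=148.3000 intr=0.0000 cont=5.8037 V=5.8037[hold]; j=3 S=192.6028 intr=0.0000 cont=0.0000 V=0.0000[hold]; j=4 S=250.1406 intr=0.0000 cont=0.0000 V=0.0000[hold]  S*(4)=87.9221
k=3: j=0 S=100.1980 intr=36.7120 cont=36.5574 V=36.7120[EX]; j=1 S=130.1309 intr=6.7791 cont=15.0455 V=15.0455[hold]; j=2 S=169.0059 intr=0.0000 cont=2.9332 V=2.9332[hold]; j=3 S=219.4944 intr=0.0000 cont=0.0000 V=0.0000[hold]  S*(3)=100.1980
k=2: j=0 S=114.1878 intr=22.7222 cont=25.9013 V=25.9013[hold]; j=1 S=148.3000 intr=0.0000 cont=9.0363 V=9.0363[hold]; j=2 S=192.6028 intr=0.0000 cont=1.4824 V=1.4824[hold]  S*(2)=-
k=1: j=0 S=130.1309 intr=6.7791 cont=17.5031 V=17.5031[hold]; j=1 S=169.0059 intr=0.0000 cont=5.2908 V=5.2908[hold]  S*(1)=-
k=0: j=0 S=148.3000 intr=0.0000 cont=11.4297 V=11.4297[hold]  S*(0)=-

price = 11.4297
boundary = - - - 100.1980 87.9221 100.1980
tree:
11.4297
17.5031 5.2908
25.9013 9.0363 1.4824
36.7120 15.0455 2.9332 0.0000
48.9879 24.1619 5.8037 0.0000 0.0000
59.7597 36.7120 11.4836 0.0000 0.0000 0.0000
69.2119 48.9879 22.7222 0.0000 0.0000 0.0000 0.0000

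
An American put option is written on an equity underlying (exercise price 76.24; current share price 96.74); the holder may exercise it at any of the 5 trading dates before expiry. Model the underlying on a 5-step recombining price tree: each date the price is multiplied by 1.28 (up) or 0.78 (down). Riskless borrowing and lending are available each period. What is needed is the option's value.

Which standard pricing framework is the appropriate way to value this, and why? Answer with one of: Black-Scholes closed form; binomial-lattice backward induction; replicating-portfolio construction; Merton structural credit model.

framework: binomial-lattice backward induction

Key observation: the defining feature is the embedded early-exercise option across 5 discrete dates on the spot-96.74 tree; pricing the strike-76.24 put means working backward with an exercise test at every node.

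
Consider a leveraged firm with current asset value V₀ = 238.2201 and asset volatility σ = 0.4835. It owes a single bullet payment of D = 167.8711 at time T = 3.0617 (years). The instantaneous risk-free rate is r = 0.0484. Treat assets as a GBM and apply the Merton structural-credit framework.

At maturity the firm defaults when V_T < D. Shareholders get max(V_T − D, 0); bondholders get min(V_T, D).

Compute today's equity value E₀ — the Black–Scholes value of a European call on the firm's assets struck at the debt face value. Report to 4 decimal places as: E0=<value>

E0=119.1963

Work the structural quantities from V₀ = 238.2201 against face 167.8711:
d₁ = [ln(V₀/D) + (r + σ²/2)T] / (σ√T)
   = [ln(238.2201/167.8711) + (0.0484 + 0.5·0.4835²)·3.0617] / (0.4835·√3.0617)
   = [0.349999 + 0.506057] / 0.846014 = 1.011868
d₂ = d₁ − σ√T = 1.011868 − 0.846014 = 0.165854
N(d₁) = 0.844199,  N(d₂) = 0.565864,  e^(−rT) = 0.862270
E₀ = V₀·N(d₁) − D·e^(−rT)·N(d₂)
   = 238.2201·0.844199 − 167.8711·0.862270·0.565864 = 119.196305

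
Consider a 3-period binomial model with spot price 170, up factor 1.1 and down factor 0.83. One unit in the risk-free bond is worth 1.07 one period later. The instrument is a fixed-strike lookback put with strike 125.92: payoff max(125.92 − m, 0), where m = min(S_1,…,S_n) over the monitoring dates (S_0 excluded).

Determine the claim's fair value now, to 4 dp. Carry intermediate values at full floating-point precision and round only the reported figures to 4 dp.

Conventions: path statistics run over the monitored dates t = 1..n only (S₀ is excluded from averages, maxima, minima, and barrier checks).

price = 0.1110

No-arbitrage gives p* = (R−d)/(u−d) = 0.8889: enumerate every path, weight its payoff by its p*-probability, and discount by R^3.
Enumerate all 2^3 = 8 price paths (U = up ×1.1, D = down ×0.83); each path with k up-moves has probability p*^k·(1−p*)^(3−k).
DDD: m=97.2038, payoff=28.7162, prob=0.001372
UDD: m=128.8243, payoff=0.0000, prob=0.010974
DUD: m=128.8243, payoff=0.0000, prob=0.010974
UUD: m=170.7310, payoff=0.0000, prob=0.087791
DDU: m=117.1130, payoff=8.8070, prob=0.010974
UDU: m=155.2100, payoff=0.0000, prob=0.087791
DUU: m=141.1000, payoff=0.0000, prob=0.087791
UUU: m=187.0000, payoff=0.0000, prob=0.702332
Price = Σ prob·payoff / R^3 = 0.136039 / 1.225043 = 0.1110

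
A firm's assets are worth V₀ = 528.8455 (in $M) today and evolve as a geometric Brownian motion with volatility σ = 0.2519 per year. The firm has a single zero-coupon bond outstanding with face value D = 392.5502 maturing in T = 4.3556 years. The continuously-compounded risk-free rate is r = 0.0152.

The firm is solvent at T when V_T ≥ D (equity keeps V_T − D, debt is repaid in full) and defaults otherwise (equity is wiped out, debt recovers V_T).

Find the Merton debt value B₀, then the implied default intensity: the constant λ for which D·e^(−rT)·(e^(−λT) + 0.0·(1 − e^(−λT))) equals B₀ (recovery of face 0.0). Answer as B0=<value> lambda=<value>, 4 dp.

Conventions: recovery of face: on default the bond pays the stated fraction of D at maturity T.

Work the structural quantities from V₀ = 528.8455 against face 392.5502:
d₁ = [ln(V₀/D) + (r + σ²/2)T] / (σ√T)
   = [ln(528.8455/392.5502) + (0.0152 + 0.5·0.2519²)·4.3556] / (0.2519·√4.3556)
   = [0.298032 + 0.204394] / 0.525717 = 0.955697
d₂ = d₁ − σ√T = 0.955697 − 0.525717 = 0.429980
N(d₁) = 0.830387,  N(d₂) = 0.666395,  e^(−rT) = 0.935939
E₀ = V₀·N(d₁) − D·e^(−rT)·N(d₂)
   = 528.8455·0.830387 − 392.5502·0.935939·0.666395 = 194.311146
B₀ = V₀ − E₀ = 528.8455 − 194.311146 = 334.534354
e^(−λT) = (B₀·e^(rT)/D − 0)/(1 − 0) = (334.5344·1.068446/392.5502 − 0)/1 = 0.91053805
λ = −ln(0.91053805)/4.3556 = 0.021517

B0=334.5344 lambda=0.0215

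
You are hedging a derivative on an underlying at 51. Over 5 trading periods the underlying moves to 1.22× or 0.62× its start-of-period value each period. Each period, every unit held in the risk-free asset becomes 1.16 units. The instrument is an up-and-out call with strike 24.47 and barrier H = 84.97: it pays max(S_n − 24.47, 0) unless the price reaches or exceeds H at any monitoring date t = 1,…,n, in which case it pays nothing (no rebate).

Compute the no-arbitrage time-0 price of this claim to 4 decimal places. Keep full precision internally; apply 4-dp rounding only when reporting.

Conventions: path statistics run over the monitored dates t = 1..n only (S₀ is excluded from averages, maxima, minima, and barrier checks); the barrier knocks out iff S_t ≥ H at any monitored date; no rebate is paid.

Risk-neutral up-probability p* = (R−d)/(u−d) = (1.16−0.62)/(1.22−0.62) = 0.9000; the claim prices as the p*-weighted sum of path payoffs discounted by R^5.
Enumerate all 2^5 = 32 price paths (U = up ×1.22, D = down ×0.62); each path with k up-moves has probability p*^k·(1−p*)^(5−k).
DDDDD: M=31.6200, payoff=0.0000, prob=0.000010
UDDDD: M=62.2200, payoff=0.0000, prob=0.000090
DUDDD: M=38.5764, payoff=0.0000, prob=0.000090
UUDDD: M=75.9084, payoff=0.0000, prob=0.000810
DDUDD: M=31.6200, payoff=0.0000, prob=0.000090
UDUDD: M=62.2200, payoff=0.0000, prob=0.000810
DUUDD: M=47.0632, payoff=0.0000, prob=0.000810
UUUDD: M=92.6082, payoff=0.0000, prob=0.007290
DDDUD: M=31.6200, payoff=0.0000, prob=0.000090
UDDUD: M=62.2200, payoff=0.0000, prob=0.000810
DUDUD: M=38.5764, payoff=0.0000, prob=0.000810
UUDUD: M=75.9084, payoff=11.1286, prob=0.007290
DDUUD: M=31.6200, payoff=0.0000, prob=0.000810
UDUUD: M=62.2200, payoff=11.1286, prob=0.007290
DUUUD: M=57.4171, payoff=11.1286, prob=0.007290
UUUUD: M=112.9821, payoff=0.0000, prob=0.065610
DDDDU: M=31.6200, payoff=0.0000, prob=0.000090
UDDDU: M=62.2200, payoff=0.0000, prob=0.000810
DUDDU: M=38.5764, payoff=0.0000, prob=0.000810
UUDDU: M=75.9084, payoff=11.1286, prob=0.007290
DDUDU: M=31.6200, payoff=0.0000, prob=0.000810
UDUDU: M=62.2200, payoff=11.1286, prob=0.007290
DUUDU: M=47.0632, payoff=11.1286, prob=0.007290
UUUDU: M=92.6082, payoff=0.0000, prob=0.065610
DDDUU: M=31.6200, payoff=0.0000, prob=0.000810
UDDUU: M=62.2200, payoff=11.1286, prob=0.007290
DUDUU: M=38.5764, payoff=11.1286, prob=0.007290
UUDUU: M=75.9084, payoff=45.5789, prob=0.065610
DDUUU: M=35.5986, payoff=11.1286, prob=0.007290
UDUUU: M=70.0489, payoff=45.5789, prob=0.065610
DUUUU: M=70.0489, payoff=45.5789, prob=0.065610
UUUUU: M=137.8381, payoff=0.0000, prob=0.590490
Price = Σ prob·payoff / R^5 = 9.701439 / 2.100342 = 4.6190

price = 4.6190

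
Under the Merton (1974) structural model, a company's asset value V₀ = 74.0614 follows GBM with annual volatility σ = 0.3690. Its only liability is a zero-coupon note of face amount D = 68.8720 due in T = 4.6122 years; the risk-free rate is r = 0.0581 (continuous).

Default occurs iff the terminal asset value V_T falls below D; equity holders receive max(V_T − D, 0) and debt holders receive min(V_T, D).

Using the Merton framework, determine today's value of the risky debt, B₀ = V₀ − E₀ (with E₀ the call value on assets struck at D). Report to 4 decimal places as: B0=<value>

Work the structural quantities from V₀ = 74.0614 against face 68.8720:
d₁ = [ln(V₀/D) + (r + σ²/2)T] / (σ√T)
   = [ln(74.0614/68.8720) + (0.0581 + 0.5·0.3690²)·4.6122] / (0.3690·√4.6122)
   = [0.072645 + 0.581970] / 0.792466 = 0.826048
d₂ = d₁ − σ√T = 0.826048 − 0.792466 = 0.033582
N(d₁) = 0.795612,  N(d₂) = 0.513395,  e^(−rT) = 0.764932
E₀ = V₀·N(d₁) − D·e^(−rT)·N(d₂)
   = 74.0614·0.795612 − 68.8720·0.764932·0.513395 = 31.877245
B₀ = V₀ − E₀ = 74.0614 − 31.877245 = 42.184155

B0=42.1842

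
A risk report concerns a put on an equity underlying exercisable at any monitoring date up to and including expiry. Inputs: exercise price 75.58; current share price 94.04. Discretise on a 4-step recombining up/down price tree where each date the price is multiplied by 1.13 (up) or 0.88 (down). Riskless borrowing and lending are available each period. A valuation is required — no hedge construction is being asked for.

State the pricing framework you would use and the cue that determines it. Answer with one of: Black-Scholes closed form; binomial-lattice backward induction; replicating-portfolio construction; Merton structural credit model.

framework: binomial-lattice backward induction

Key observation: an American put (K = 75.58, S₀ = 94.04) on a 4-date tree has no closed form — the optimal stopping decision is embedded and must be resolved recursively from expiry.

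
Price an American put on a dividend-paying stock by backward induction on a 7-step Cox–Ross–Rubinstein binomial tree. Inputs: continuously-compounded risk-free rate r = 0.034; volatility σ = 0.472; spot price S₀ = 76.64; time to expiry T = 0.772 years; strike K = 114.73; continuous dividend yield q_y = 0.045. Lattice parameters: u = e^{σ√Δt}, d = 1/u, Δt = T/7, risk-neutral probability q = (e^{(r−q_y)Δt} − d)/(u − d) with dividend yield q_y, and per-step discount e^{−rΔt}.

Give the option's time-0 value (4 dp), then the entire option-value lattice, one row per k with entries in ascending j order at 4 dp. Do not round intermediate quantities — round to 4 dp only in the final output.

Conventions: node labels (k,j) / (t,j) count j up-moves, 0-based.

price = 41.2281
tree:
41.2281
49.9717 31.1797
58.7148 39.9959 20.9626
66.8415 49.4332 29.1132 11.4520
73.7892 58.7148 38.8132 17.8291 3.9702
79.7289 66.8415 49.2090 26.7821 7.3397 0.0000
84.8069 73.7892 58.7148 38.0900 13.5687 0.0000 0.0000
89.1481 79.7289 66.8415 49.2090 25.0841 0.0000 0.0000 0.0000

Δt=0.11029, u=1.16970, d=0.85492, q=0.45704, disc=e^(-rΔt)=0.99626
k=7 terminal: V=max(K-S,0) → 89.1481 79.7289 66.8415 49.2090 25.0841 0.0000 0.0000 0.0000
k=6: j=0 S=29.9231 intr=84.8069 cont=84.5256 V=84.8069[EX]; j=1 S=40.9408 intr=73.7892 cont=73.5625 V=73.7892[EX]; j=2 S=56.0152 intr=58.7148 cont=58.5627 V=58.7148[EX]; j=3 S=76.6400 intr=38.0900 cont=38.0400 V=38.0900[EX]; j=4 S=104.8588 intr=9.8712 cont=13.5687 V=13.5687[hold]; j=5 S=143.4678 intr=0.0000 cont=0.0000 V=0.0000[hold]; j=6 S=196.2926 intr=0.0000 cont=0.0000 V=0.0000[hold]
k=5: j=0 S=35.0011 intr=79.7289 cont=79.4728 V=79.7289[EX]; j=1 S=47.8885 intr=66.8415 cont=66.6492 V=66.8415[EX]; j=2 S=65.5210 intr=49.2090 cont=49.1039 V=49.2090[EX]; j=3 S=89.6459 intr=25.0841 cont=26.7821 V=26.7821[hold]; j=4 S=122.6534 intr=0.0000 cont=7.3397 V=7.3397[hold]; j=5 S=167.8144 intr=0.0000 cont=0.0000 V=0.0000[hold]
k=4: j=0 S=40.9408 intr=73.7892 cont=73.5625 V=73.7892[EX]; j=1 S=56.0152 intr=58.7148 cont=58.5627 V=58.7148[EX]; j=2 S=76.6400 intr=38.0900 cont=38.8132 V=38.8132[hold]; j=3 S=104.8588 intr=9.8712 cont=17.8291 V=17.8291[hold]; j=4 S=143.4678 intr=0.0000 cont=3.9702 V=3.9702[hold]
k=3: j=0 S=47.8885 intr=66.8415 cont=66.6492 V=66.8415[EX]; j=1 S=65.5210 intr=49.2090 cont=49.4332 V=49.4332[hold]; j=2 S=89.6459 intr=25.0841 cont=29.1132 V=29.1132[hold]; j=3 S=122.6534 intr=0.0000 cont=11.4520 V=11.4520[hold]
k=2: j=0 S=56.0152 intr=58.7148 cont=58.6648 V=58.7148[EX]; j=1 S=76.6400 intr=38.0900 cont=39.9959 V=39.9959[hold]; j=2 S=104.8588 intr=9.8712 cont=20.9626 V=20.9626[hold]
k=1: j=0 S=65.5210 intr=49.2090 cont=49.9717 V=49.9717[hold]; j=1 S=89.6459 intr=25.0841 cont=31.1797 V=31.1797[hold]
k=0: j=0 S=76.6400 intr=38.0900 cont=41.2281 V=41.2281[hold]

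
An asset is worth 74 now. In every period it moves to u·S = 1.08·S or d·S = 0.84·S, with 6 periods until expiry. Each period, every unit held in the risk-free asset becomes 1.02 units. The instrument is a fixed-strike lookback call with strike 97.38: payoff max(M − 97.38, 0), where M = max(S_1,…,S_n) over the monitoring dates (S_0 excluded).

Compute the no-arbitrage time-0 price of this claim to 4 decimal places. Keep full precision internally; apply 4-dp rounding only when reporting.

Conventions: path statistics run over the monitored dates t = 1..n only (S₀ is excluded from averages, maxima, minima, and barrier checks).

With p* = (R−d)/(u−d) = 0.7500, sum probability × payoff across the paths and divide by R^6.
Enumerate all 2^6 = 64 price paths (U = up ×1.08, D = down ×0.84); each path with k up-moves has probability p*^k·(1−p*)^(6−k).
DDDDDD: M=62.1600, payoff=0.0000, prob=0.000244
UDDDDD: M=79.9200, payoff=0.0000, prob=0.000732
DUDDDD: M=67.1328, payoff=0.0000, prob=0.000732
UUDDDD: M=86.3136, payoff=0.0000, prob=0.002197
DDUDDD: M=62.1600, payoff=0.0000, prob=0.000732
UDUDDD: M=79.9200, payoff=0.0000, prob=0.002197
DUUDDD: M=72.5034, payoff=0.0000, prob=0.002197
UUUDDD: M=93.2187, payoff=0.0000, prob=0.006592
DDDUDD: M=62.1600, payoff=0.0000, prob=0.000732
UDDUDD: M=79.9200, payoff=0.0000, prob=0.002197
DUDUDD: M=67.1328, payoff=0.0000, prob=0.002197
UUDUDD: M=86.3136, payoff=0.0000, prob=0.006592
DDUUDD: M=62.1600, payoff=0.0000, prob=0.002197
UDUUDD: M=79.9200, payoff=0.0000, prob=0.006592
DUUUDD: M=78.3037, payoff=0.0000, prob=0.006592
UUUUDD: M=100.6762, payoff=3.2962, prob=0.019775
DDDDUD: M=62.1600, payoff=0.0000, prob=0.000732
UDDDUD: M=79.9200, payoff=0.0000, prob=0.002197
DUDDUD: M=67.1328, payoff=0.0000, prob=0.002197
UUDDUD: M=86.3136, payoff=0.0000, prob=0.006592
DDUDUD: M=62.1600, payoff=0.0000, prob=0.002197
UDUDUD: M=79.9200, payoff=0.0000, prob=0.006592
DUUDUD: M=72.5034, payoff=0.0000, prob=0.006592
UUUDUD: M=93.2187, payoff=0.0000, prob=0.019775
DDDUUD: M=62.1600, payoff=0.0000, prob=0.002197
UDDUUD: M=79.9200, payoff=0.0000, prob=0.006592
DUDUUD: M=67.1328, payoff=0.0000, prob=0.006592
UUDUUD: M=86.3136, payoff=0.0000, prob=0.019775
DDUUUD: M=65.7751, payoff=0.0000, prob=0.006592
UDUUUD: M=84.5680, payoff=0.0000, prob=0.019775
DUUUUD: M=84.5680, payoff=0.0000, prob=0.019775
UUUUUD: M=108.7303, payoff=11.3503, prob=0.059326
DDDDDU: M=62.1600, payoff=0.0000, prob=0.000732
UDDDDU: M=79.9200, payoff=0.0000, prob=0.002197
DUDDDU: M=67.1328, payoff=0.0000, prob=0.002197
UUDDDU: M=86.3136, payoff=0.0000, prob=0.006592
DDUDDU: M=62.1600, payoff=0.0000, prob=0.002197
UDUDDU: M=79.9200, payoff=0.0000, prob=0.006592
DUUDDU: M=72.5034, payoff=0.0000, prob=0.006592
UUUDDU: M=93.2187, payoff=0.0000, prob=0.019775
DDDUDU: M=62.1600, payoff=0.0000, prob=0.002197
UDDUDU: M=79.9200, payoff=0.0000, prob=0.006592
DUDUDU: M=67.1328, payoff=0.0000, prob=0.006592
UUDUDU: M=86.3136, payoff=0.0000, prob=0.019775
DDUUDU: M=62.1600, payoff=0.0000, prob=0.006592
UDUUDU: M=79.9200, payoff=0.0000, prob=0.019775
DUUUDU: M=78.3037, payoff=0.0000, prob=0.019775
UUUUDU: M=100.6762, payoff=3.2962, prob=0.059326
DDDDUU: M=62.1600, payoff=0.0000, prob=0.002197
UDDDUU: M=79.9200, payoff=0.0000, prob=0.006592
DUDDUU: M=67.1328, payoff=0.0000, prob=0.006592
UUDDUU: M=86.3136, payoff=0.0000, prob=0.019775
DDUDUU: M=62.1600, payoff=0.0000, prob=0.006592
UDUDUU: M=79.9200, payoff=0.0000, prob=0.019775
DUUDUU: M=72.5034, payoff=0.0000, prob=0.019775
UUUDUU: M=93.2187, payoff=0.0000, prob=0.059326
DDDUUU: M=62.1600, payoff=0.0000, prob=0.006592
UDDUUU: M=79.9200, payoff=0.0000, prob=0.019775
DUDUUU: M=71.0371, payoff=0.0000, prob=0.019775
UUDUUU: M=91.3334, payoff=0.0000, prob=0.059326
DDUUUU: M=71.0371, payoff=0.0000, prob=0.019775
UDUUUU: M=91.3334, payoff=0.0000, prob=0.059326
DUUUUU: M=91.3334, payoff=0.0000, prob=0.059326
UUUUUU: M=117.4287, payoff=20.0487, prob=0.177979
Price = Σ prob·payoff / R^6 = 4.502340 / 1.126162 = 3.9979

price = 3.9979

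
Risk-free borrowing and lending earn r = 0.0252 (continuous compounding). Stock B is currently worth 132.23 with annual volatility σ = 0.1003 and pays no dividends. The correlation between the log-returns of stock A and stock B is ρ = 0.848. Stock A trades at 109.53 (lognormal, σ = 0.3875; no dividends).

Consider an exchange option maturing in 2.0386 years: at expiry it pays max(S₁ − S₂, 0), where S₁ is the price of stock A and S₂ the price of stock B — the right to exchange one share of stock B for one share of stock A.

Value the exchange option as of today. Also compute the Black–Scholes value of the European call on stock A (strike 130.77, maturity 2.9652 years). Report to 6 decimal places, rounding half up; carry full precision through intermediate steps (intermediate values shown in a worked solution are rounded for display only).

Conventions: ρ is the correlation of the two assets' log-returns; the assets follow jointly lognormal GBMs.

σ_eff = √(σ₁² + σ₂² − 2ρσ₁σ₂) = √(0.3875² + 0.1003² − 2·0.848·0.3875·0.1003) = 0.307082
d₁ = (ln(S₁/S₂) + (q₂ − q₁ + σ_eff²/2)T) / (σ_eff√T) = (ln(109.53/132.23) + (0.0 − 0.0 + 0.047150)·2.0386) / 0.438450 = -0.210344
d₂ = d₁ − σ_eff√T = -0.210344 − 0.438450 = -0.648794
N(d₁) = 0.416700,  N(d₂) = 0.258236
V = S₁·e^{−q₁T}·N(d₁) − S₂·e^{−q₂T}·N(d₂) = 45.641118 − 34.146531 = 11.494587
[vanilla: stock A call K=130.77]
σ√T = 0.3875·√2.9652 = 0.667266
d₁ = (ln(S/K) + (r+σ²/2)T) / (σ√T) = (ln(109.53/130.77) + (0.0252+0.3875²/2)·2.9652) / 0.667266 = (-0.177242 + 0.297345) / 0.667266 = 0.179993
d₂ = d₁ − σ√T = 0.179993 − 0.667266 = -0.487273
e^{−rT} = 0.928000
N(d₁) = 0.571421,  N(d₂) = 0.313033
price = S·N(d₁) − K·e^{−rT}·N(d₂) = 62.587739 − 37.987952 = 24.599786

exchange price = 11.494587
price(stock A call K=130.77) = 24.599786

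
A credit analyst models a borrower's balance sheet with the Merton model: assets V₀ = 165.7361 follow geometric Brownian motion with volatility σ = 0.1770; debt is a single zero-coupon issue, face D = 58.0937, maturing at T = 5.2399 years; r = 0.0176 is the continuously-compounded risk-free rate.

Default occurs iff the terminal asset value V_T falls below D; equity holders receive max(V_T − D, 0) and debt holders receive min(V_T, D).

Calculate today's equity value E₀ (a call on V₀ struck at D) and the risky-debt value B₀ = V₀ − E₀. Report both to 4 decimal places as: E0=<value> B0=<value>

E0=112.7873 B0=52.9488

Work the structural quantities from V₀ = 165.7361 against face 58.0937:
d₁ = [ln(V₀/D) + (r + σ²/2)T] / (σ√T)
   = [ln(165.7361/58.0937) + (0.0176 + 0.5·0.1770²)·5.2399] / (0.1770·√5.2399)
   = [1.048340 + 0.174303] / 0.405168 = 3.017620
d₂ = d₁ − σ√T = 3.017620 − 0.405168 = 2.612453
N(d₁) = 0.998726,  N(d₂) = 0.995505,  e^(−rT) = 0.911902
E₀ = V₀·N(d₁) − D·e^(−rT)·N(d₂)
   = 165.7361·0.998726 − 58.0937·0.911902·0.995505 = 112.787304
B₀ = V₀ − E₀ = 165.7361 − 112.787304 = 52.948796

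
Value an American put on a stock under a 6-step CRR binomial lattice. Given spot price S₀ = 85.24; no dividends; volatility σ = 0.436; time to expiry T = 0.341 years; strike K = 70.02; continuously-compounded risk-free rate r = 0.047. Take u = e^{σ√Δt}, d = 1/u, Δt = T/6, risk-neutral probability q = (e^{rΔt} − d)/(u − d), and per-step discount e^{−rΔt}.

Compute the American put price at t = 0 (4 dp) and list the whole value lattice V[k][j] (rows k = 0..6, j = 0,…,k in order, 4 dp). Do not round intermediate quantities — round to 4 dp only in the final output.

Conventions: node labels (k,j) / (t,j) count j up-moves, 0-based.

price = 2.0853
tree:
2.0853
3.4807 0.6261
5.6888 1.1727 0.0535
9.0360 2.1925 0.1044 0.0000
13.7756 4.0906 0.2041 0.0000 0.0000
19.3282 7.6149 0.3988 0.0000 0.0000 0.0000
24.3326 13.7756 0.7793 0.0000 0.0000 0.0000 0.0000

Δt=0.05683  u=1.10954  d=0.90128  q=0.48688  discount=0.99733
step 6 (expiry): payoffs max(K−S,0) = 24.3326 13.7756 0.7793 0.0000 0.0000 0.0000 0.0000
k=5: (k=5,j=0): S=50.6918, K−S=19.3282, hold=19.1414 ⇒ V=19.3282 exercise | (k=5,j=1): S=62.4051, K−S=7.6149, hold=7.4281 ⇒ V=7.6149 exercise | (k=5,j=2): S=76.8250, K−S=0.0000, hold=0.3988 ⇒ V=0.3988 continue | (k=5,j=3): S=94.5768, K−S=0.0000, hold=0.0000 ⇒ V=0.0000 continue | (k=5,j=4): S=116.4305, K−S=0.0000, hold=0.0000 ⇒ V=0.0000 continue | (k=5,j=5): S=143.3339, K−S=0.0000, hold=0.0000 ⇒ V=0.0000 continue
k=4: (k=4,j=0): S=56.2444, K−S=13.7756, hold=13.5889 ⇒ V=13.7756 exercise | (k=4,j=1): S=69.2407, K−S=0.7793, hold=4.0906 ⇒ V=4.0906 continue | (k=4,j=2): S=85.2400, K−S=0.0000, hold=0.2041 ⇒ V=0.2041 continue | (k=4,j=3): S=104.9363, K−S=0.0000, hold=0.0000 ⇒ V=0.0000 continue | (k=4,j=4): S=129.1838, K−S=0.0000, hold=0.0000 ⇒ V=0.0000 continue
k=3: (k=3,j=0): S=62.4051, K−S=7.6149, hold=9.0360 ⇒ V=9.0360 continue | (k=3,j=1): S=76.8250, K−S=0.0000, hold=2.1925 ⇒ V=2.1925 continue | (k=3,j=2): S=94.5768, K−S=0.0000, hold=0.1044 ⇒ V=0.1044 continue | (k=3,j=3): S=116.4305, K−S=0.0000, hold=0.0000 ⇒ V=0.0000 continue
k=2: (k=2,j=0): S=69.2407, K−S=0.7793, hold=5.6888 ⇒ V=5.6888 continue | (k=2,j=1): S=85.2400, K−S=0.0000, hold=1.1727 ⇒ V=1.1727 continue | (k=2,j=2): S=104.9363, K−S=0.0000, hold=0.0535 ⇒ V=0.0535 continue
k=1: (k=1,j=0): S=76.8250, K−S=0.0000, hold=3.4807 ⇒ V=3.4807 continue | (k=1,j=1): S=94.5768, K−S=0.0000, hold=0.6261 ⇒ V=0.6261 continue
k=0: (k=0,j=0): S=85.2400, K−S=0.0000, hold=2.0853 ⇒ V=2.0853 continue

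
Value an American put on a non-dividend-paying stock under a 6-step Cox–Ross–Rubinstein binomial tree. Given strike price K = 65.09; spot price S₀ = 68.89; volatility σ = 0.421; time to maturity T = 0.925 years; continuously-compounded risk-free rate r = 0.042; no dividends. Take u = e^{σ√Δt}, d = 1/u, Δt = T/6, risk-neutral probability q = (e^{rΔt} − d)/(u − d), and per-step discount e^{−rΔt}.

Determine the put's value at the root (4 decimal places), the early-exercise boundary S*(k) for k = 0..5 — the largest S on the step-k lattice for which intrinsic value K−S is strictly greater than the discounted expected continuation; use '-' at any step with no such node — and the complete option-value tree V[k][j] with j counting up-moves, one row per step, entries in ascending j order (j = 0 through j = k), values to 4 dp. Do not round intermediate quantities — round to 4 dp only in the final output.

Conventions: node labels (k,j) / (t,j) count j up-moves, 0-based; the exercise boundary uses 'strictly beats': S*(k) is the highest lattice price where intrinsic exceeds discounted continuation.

price = 7.8890
boundary = - - - 41.9553 35.5629 41.9553
tree:
7.8890
11.7284 3.8088
16.8366 6.3167 1.1253
23.1347 10.1964 2.1712 0.0000
29.5271 15.8317 4.1890 0.0000 0.0000
34.9455 23.1347 8.0820 0.0000 0.0000 0.0000
39.5384 29.5271 15.5932 0.0000 0.0000 0.0000 0.0000

params: Δt=0.15417 u=1.17975 d=0.84764 q=0.47833 e^(-rΔt)=0.99355
t_6 payoffs: 39.5384 29.5271 15.5932 0.0000 0.0000 0.0000 0.0000
t_5: node(5,0) S=30.1445 payoff=34.9455 vs cont=34.5254 → 34.9455 [stop]  node(5,1) S=41.9553 payoff=23.1347 vs cont=22.7146 → 23.1347 [stop]  node(5,2) S=58.3938 payoff=6.6962 vs cont=8.0820 → 8.0820 [wait]  node(5,3) S=81.2729 payoff=0.0000 vs cont=0.0000 → 0.0000 [wait]  node(5,4) S=113.1163 payoff=0.0000 vs cont=0.0000 → 0.0000 [wait]  node(5,5) S=157.4361 payoff=0.0000 vs cont=0.0000 → 0.0000 [wait]  ⇒ S*(5)=41.9553
t_4: node(4,0) S=35.5629 payoff=29.5271 vs cont=29.1070 → 29.5271 [stop]  node(4,1) S=49.4968 payoff=15.5932 vs cont=15.8317 → 15.8317 [wait]  node(4,2) S=68.8900 payoff=0.0000 vs cont=4.1890 → 4.1890 [wait]  node(4,3) S=95.8816 payoff=0.0000 vs cont=0.0000 → 0.0000 [wait]  node(4,4) S=133.4488 payoff=0.0000 vs cont=0.0000 → 0.0000 [wait]  ⇒ S*(4)=35.5629
t_3: node(3,0) S=41.9553 payoff=23.1347 vs cont=22.8279 → 23.1347 [stop]  node(3,1) S=58.3938 payoff=6.6962 vs cont=10.1964 → 10.1964 [wait]  node(3,2) S=81.2729 payoff=0.0000 vs cont=2.1712 → 2.1712 [wait]  node(3,3) S=113.1163 payoff=0.0000 vs cont=0.0000 → 0.0000 [wait]  ⇒ S*(3)=41.9553
t_2: node(2,0) S=49.4968 payoff=15.5932 vs cont=16.8366 → 16.8366 [wait]  node(2,1) S=68.8900 payoff=0.0000 vs cont=6.3167 → 6.3167 [wait]  node(2,2) S=95.8816 payoff=0.0000 vs cont=1.1253 → 1.1253 [wait]  ⇒ S*(2)=-
t_1: node(1,0) S=58.3938 payoff=6.6962 vs cont=11.7284 → 11.7284 [wait]  node(1,1) S=81.2729 payoff=0.0000 vs cont=3.8088 → 3.8088 [wait]  ⇒ S*(1)=-
t_0: node(0,0) S=68.8900 payoff=0.0000 vs cont=7.8890 → 7.8890 [wait]  ⇒ S*(0)=-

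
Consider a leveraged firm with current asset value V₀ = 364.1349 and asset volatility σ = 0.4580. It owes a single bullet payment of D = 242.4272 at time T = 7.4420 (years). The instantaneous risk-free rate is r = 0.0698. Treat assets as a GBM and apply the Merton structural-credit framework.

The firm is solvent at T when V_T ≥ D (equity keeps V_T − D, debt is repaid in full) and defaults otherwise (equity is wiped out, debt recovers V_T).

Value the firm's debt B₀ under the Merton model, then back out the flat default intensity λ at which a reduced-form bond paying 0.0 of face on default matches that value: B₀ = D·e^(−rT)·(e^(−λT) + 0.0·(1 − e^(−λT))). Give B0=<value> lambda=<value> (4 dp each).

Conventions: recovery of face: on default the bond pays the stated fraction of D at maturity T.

B0=110.0994 lambda=0.0363

Work the structural quantities from V₀ = 364.1349 against face 242.4272:
d₁ = [ln(V₀/D) + (r + σ²/2)T] / (σ√T)
   = [ln(364.1349/242.4272) + (0.0698 + 0.5·0.4580²)·7.4420] / (0.4580·√7.4420)
   = [0.406823 + 1.299983] / 1.249425 = 1.366073
d₂ = d₁ − σ√T = 1.366073 − 1.249425 = 0.116648
N(d₁) = 0.914042,  N(d₂) = 0.546430,  e^(−rT) = 0.594847
E₀ = V₀·N(d₁) − D·e^(−rT)·N(d₂)
   = 364.1349·0.914042 − 242.4272·0.594847·0.546430 = 254.035492
B₀ = V₀ − E₀ = 364.1349 − 254.035492 = 110.099408
e^(−λT) = (B₀·e^(rT)/D − 0)/(1 − 0) = (110.0994·1.681105/242.4272 − 0)/1 = 0.76348159
λ = −ln(0.76348159)/7.4420 = 0.036263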